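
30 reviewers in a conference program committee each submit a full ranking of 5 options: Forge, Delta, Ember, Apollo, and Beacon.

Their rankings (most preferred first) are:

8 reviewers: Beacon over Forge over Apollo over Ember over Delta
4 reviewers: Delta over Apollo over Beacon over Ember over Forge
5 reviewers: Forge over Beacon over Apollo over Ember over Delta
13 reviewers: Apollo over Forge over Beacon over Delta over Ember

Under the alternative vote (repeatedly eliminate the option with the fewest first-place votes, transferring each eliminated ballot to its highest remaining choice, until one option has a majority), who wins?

Round 1: Apollo 13, Beacon 8, Forge 5, Delta 4, Ember 0. Ember has the fewest and is eliminated.
Round 2: Apollo 13, Beacon 8, Forge 5, Delta 4. Delta has the fewest and is eliminated.
Round 3: Apollo 17, Beacon 8, Forge 5. Apollo has a majority.

Apollo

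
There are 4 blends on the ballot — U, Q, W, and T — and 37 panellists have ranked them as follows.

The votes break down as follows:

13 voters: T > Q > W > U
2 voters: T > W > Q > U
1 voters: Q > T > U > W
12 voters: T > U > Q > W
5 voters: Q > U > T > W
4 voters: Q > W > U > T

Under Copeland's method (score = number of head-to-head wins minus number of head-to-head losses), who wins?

Pairwise results:
  U vs Q: Q wins 25–12.
  U vs W: W wins 19–18.
  U vs T: T wins 28–9.
  Q vs W: Q wins 35–2.
  Q vs T: T wins 27–10.
  W vs T: T wins 33–4.
Copeland scores (wins − losses):
  U: 0 − 3 = -3
  Q: 2 − 1 = 1
  W: 1 − 2 = -1
  T: 3 − 0 = 3
T has the best Copeland score.

T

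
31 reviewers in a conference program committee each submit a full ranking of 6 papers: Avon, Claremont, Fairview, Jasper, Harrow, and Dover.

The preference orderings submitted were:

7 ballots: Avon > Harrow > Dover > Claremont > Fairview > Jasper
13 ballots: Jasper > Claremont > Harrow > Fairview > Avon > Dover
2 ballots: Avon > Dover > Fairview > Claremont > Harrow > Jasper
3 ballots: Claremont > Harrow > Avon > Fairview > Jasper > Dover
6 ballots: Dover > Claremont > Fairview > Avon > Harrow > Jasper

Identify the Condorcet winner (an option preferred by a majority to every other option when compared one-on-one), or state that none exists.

Claremont

Head-to-head results (31 voters total):
Avon vs Claremont: Claremont wins 22–9.
Avon vs Fairview: Fairview wins 19–12.
Avon vs Jasper: Avon wins 18–13.
Avon vs Harrow: Harrow wins 16–15.
Avon vs Dover: Avon wins 25–6.
Claremont vs Fairview: Claremont wins 29–2.
Claremont vs Jasper: Claremont wins 18–13.
Claremont vs Harrow: Claremont wins 24–7.
Claremont vs Dover: Claremont wins 16–15.
Fairview vs Jasper: Fairview wins 18–13.
Fairview vs Harrow: Harrow wins 23–8.
Fairview vs Dover: Fairview wins 16–15.
Jasper vs Harrow: Harrow wins 18–13.
Jasper vs Dover: Jasper wins 16–15.
Harrow vs Dover: Harrow wins 23–8.
Claremont beats each rival — Avon (22–9), Fairview (29–2), Jasper (18–13), Harrow (24–7), Dover (16–15) — so Claremont is the Condorcet winner.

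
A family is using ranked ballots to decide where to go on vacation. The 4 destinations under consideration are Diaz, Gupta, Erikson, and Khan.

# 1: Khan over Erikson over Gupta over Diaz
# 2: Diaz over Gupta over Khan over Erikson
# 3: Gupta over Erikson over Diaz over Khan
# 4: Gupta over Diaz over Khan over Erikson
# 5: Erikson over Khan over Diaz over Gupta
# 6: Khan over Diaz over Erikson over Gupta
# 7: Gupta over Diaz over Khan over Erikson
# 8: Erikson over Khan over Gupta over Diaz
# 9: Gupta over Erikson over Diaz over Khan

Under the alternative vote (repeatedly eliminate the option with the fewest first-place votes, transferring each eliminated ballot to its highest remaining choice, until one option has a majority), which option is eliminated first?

Round 1: Gupta 4, Erikson 2, Khan 2, Diaz 1. Diaz has the fewest and is eliminated.
Round 2: Gupta 5, Erikson 2, Khan 2. Gupta has a majority.

Diaz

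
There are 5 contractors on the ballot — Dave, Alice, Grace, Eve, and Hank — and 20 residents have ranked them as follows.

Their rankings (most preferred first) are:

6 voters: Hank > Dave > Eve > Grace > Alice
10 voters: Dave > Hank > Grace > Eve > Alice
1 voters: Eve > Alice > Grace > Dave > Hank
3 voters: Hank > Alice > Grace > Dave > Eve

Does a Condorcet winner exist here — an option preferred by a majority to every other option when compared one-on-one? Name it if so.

Head-to-head results (20 voters total):
Dave vs Alice: Dave wins 16–4.
Dave vs Grace: Dave wins 16–4.
Dave vs Eve: Dave wins 19–1.
Dave vs Hank: Dave wins 11–9.
Alice vs Grace: Grace wins 16–4.
Alice vs Eve: Eve wins 17–3.
Alice vs Hank: Hank wins 19–1.
Grace vs Eve: Grace wins 13–7.
Grace vs Hank: Hank wins 19–1.
Eve vs Hank: Hank wins 19–1.
Dave beats each rival — Alice (16–4), Grace (16–4), Eve (19–1), Hank (11–9) — so Dave is the Condorcet winner.

Dave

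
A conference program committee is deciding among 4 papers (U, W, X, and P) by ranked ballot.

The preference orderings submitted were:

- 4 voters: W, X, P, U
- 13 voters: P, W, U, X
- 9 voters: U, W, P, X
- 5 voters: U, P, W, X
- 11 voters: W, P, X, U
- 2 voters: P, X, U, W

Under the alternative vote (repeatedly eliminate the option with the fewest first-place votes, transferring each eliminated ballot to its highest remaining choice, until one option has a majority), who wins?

W

Round 1: W 15, P 15, U 14, X 0. X has the fewest and is eliminated.
Round 2: W 15, P 15, U 14. U has the fewest and is eliminated.
Round 3: W 24, P 20. W has a majority.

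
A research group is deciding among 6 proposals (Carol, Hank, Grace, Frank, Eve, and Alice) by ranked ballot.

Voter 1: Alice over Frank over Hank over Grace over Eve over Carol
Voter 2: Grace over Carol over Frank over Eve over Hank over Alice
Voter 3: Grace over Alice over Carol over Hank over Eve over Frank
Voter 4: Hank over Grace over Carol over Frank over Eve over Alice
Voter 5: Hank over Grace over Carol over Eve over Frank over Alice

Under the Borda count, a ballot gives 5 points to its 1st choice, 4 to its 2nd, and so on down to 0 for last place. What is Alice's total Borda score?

9

Borda scores:
  Carol: 0 + 4 + 3 + 3 + 3 = 13
  Hank: 3 + 1 + 2 + 5 + 5 = 16
  Grace: 2 + 5 + 5 + 4 + 4 = 20
  Frank: 4 + 3 + 0 + 2 + 1 = 10
  Eve: 1 + 2 + 1 + 1 + 2 = 7
  Alice: 5 + 0 + 4 + 0 + 0 = 9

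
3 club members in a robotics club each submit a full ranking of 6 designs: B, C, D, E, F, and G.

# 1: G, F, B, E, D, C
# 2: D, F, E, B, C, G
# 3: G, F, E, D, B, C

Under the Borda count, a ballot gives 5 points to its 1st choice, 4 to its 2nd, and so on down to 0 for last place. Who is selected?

F

Borda scores:
  B: 3 + 2 + 1 = 6
  C: 0 + 1 + 0 = 1
  D: 1 + 5 + 2 = 8
  E: 2 + 3 + 3 = 8
  F: 4 + 4 + 4 = 12
  G: 5 + 0 + 5 = 10
F has the highest total.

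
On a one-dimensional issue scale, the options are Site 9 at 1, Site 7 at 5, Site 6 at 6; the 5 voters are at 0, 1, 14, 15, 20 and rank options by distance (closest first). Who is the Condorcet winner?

Site 6

With single-peaked preferences on a line, the Condorcet winner is the candidate closest to the median voter.
The median voter (position 14) is closest to Site 6 at 6.
Check: Site 6 vs Site 7 — voters closer to Site 6: 3 of 5.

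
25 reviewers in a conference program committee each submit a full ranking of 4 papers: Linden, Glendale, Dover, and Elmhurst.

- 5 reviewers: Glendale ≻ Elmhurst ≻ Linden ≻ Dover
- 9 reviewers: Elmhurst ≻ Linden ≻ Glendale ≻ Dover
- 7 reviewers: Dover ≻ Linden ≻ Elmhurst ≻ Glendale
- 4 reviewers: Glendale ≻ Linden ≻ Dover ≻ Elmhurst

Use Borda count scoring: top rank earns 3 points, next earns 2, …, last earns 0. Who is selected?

Borda scores:
  Linden: 5·1 + 9·2 + 7·2 + 4·2 = 45
  Glendale: 5·3 + 9·1 + 7·0 + 4·3 = 36
  Dover: 5·0 + 9·0 + 7·3 + 4·1 = 25
  Elmhurst: 5·2 + 9·3 + 7·1 + 4·0 = 44
Linden has the highest total.

Linden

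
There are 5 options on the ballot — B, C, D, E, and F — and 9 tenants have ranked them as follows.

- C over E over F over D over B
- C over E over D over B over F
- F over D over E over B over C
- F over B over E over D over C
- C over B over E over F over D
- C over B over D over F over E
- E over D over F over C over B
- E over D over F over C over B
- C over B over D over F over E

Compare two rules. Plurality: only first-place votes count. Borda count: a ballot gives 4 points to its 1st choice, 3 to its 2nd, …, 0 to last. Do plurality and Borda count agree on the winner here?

Plurality first-place counts: B 0, C 5, D 0, E 2, F 2 → C.
Borda totals: B 14, C 22, D 17, E 20, F 17 → C.
The two rules agree on C.

Yes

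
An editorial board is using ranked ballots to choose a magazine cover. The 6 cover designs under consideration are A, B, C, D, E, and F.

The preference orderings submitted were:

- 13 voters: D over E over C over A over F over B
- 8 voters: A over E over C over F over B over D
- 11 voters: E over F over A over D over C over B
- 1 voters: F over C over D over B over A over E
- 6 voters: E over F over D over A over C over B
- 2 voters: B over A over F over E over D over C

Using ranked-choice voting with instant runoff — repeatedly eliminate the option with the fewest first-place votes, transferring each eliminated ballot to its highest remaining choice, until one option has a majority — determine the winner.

Round 1: E 17, D 13, A 8, B 2, F 1, C 0. C has the fewest and is eliminated.
Round 2: E 17, D 13, A 8, B 2, F 1. F has the fewest and is eliminated.
Round 3: E 17, D 14, A 8, B 2. B has the fewest and is eliminated.
Round 4: E 17, D 14, A 10. A has the fewest and is eliminated.
Round 5: E 27, D 14. E has a majority.

E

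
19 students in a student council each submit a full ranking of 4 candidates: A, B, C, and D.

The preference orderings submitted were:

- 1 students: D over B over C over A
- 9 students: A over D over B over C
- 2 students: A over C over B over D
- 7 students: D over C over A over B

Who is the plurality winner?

First-place vote totals:
  A: 11
  B: 0
  C: 0
  D: 8
A has the most first-place votes.

A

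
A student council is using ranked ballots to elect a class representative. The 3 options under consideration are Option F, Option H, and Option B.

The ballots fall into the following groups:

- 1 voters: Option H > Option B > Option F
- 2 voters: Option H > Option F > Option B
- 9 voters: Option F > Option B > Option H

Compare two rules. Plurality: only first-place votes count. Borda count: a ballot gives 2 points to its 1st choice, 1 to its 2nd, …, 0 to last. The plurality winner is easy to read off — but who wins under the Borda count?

Plurality first-place counts: Option F 9, Option H 3, Option B 0 → Option F.
Borda totals: Option F 20, Option H 6, Option B 10 → Option F.

Option F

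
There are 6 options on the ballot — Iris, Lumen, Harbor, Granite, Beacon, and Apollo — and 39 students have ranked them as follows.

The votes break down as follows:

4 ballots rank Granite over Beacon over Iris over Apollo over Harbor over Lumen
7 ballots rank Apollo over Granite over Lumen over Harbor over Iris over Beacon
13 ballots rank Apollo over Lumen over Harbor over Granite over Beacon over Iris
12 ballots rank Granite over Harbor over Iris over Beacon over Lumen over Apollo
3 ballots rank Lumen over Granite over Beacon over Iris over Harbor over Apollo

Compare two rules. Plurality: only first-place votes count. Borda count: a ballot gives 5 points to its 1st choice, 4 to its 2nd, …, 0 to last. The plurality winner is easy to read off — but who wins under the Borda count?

Granite

Plurality first-place counts: Iris 0, Lumen 3, Harbor 0, Granite 16, Beacon 0, Apollo 20 → Apollo.
Borda totals: Iris 61, Lumen 100, Harbor 108, Granite 146, Beacon 62, Apollo 108 → Granite.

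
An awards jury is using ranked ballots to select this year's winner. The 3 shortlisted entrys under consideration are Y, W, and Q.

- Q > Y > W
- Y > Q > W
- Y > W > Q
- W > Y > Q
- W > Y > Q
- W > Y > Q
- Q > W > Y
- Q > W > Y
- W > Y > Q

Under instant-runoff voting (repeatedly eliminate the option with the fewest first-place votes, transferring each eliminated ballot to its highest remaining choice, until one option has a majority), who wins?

Round 1: W 4, Q 3, Y 2. Y has the fewest and is eliminated.
Round 2: W 5, Q 4. W has a majority.

W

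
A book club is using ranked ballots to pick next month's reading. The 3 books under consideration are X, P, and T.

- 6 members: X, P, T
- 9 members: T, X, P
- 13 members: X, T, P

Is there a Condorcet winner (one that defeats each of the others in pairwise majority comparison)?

Yes

Head-to-head results (28 voters total):
X vs P: X wins 28–0.
X vs T: X wins 19–9.
P vs T: T wins 22–6.
X beats each rival — P (28–0), T (19–9) — so X is the Condorcet winner.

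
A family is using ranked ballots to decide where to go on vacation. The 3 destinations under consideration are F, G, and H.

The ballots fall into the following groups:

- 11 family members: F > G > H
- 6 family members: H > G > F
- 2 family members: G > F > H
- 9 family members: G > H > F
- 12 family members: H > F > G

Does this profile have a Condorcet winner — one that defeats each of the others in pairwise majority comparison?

Head-to-head results (40 voters total):
F vs G: F wins 23–17.
F vs H: H wins 27–13.
G vs H: G wins 22–18.
No candidate beats all others: F beats G beats H beats F, a majority cycle.

No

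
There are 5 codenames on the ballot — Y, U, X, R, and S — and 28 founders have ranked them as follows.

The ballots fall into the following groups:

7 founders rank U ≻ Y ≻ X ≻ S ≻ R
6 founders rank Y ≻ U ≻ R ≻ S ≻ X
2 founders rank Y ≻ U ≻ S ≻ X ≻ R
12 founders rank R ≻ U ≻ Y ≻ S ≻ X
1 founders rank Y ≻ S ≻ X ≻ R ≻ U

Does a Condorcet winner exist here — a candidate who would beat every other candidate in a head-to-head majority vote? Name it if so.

Head-to-head results (28 voters total):
Y vs U: U wins 19–9.
Y vs X: Y wins 28–0.
Y vs R: Y wins 16–12.
Y vs S: Y wins 28–0.
U vs X: U wins 27–1.
U vs R: U wins 15–13.
U vs S: U wins 27–1.
X vs R: R wins 18–10.
X vs S: S wins 21–7.
R vs S: R wins 18–10.
U beats each rival — Y (19–9), X (27–1), R (15–13), S (27–1) — so U is the Condorcet winner.

U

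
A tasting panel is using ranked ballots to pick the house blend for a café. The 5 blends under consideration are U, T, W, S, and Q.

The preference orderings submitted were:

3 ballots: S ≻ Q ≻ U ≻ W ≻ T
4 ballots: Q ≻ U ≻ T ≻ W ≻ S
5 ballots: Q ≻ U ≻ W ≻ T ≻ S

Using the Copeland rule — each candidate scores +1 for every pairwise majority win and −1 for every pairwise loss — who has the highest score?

Pairwise results:
  U vs T: U wins 12–0.
  U vs W: U wins 12–0.
  U vs S: U wins 9–3.
  U vs Q: Q wins 12–0.
  T vs W: W wins 8–4.
  T vs S: T wins 9–3.
  T vs Q: Q wins 12–0.
  W vs S: W wins 9–3.
  W vs Q: Q wins 12–0.
  S vs Q: Q wins 9–3.
Copeland scores (wins − losses):
  U: 3 − 1 = 2
  T: 1 − 3 = -2
  W: 2 − 2 = 0
  S: 0 − 4 = -4
  Q: 4 − 0 = 4
Q has the best Copeland score.

Q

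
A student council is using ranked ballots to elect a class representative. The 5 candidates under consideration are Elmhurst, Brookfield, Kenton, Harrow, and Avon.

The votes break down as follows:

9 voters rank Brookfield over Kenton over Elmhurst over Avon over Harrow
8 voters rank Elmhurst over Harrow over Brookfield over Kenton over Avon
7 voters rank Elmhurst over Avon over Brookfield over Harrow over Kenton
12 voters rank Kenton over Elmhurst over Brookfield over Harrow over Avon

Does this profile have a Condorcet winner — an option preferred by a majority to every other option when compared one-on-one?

Head-to-head results (36 voters total):
Elmhurst vs Brookfield: Elmhurst wins 27–9.
Elmhurst vs Kenton: Kenton wins 21–15.
Elmhurst vs Harrow: Elmhurst wins 36–0.
Elmhurst vs Avon: Elmhurst wins 36–0.
Brookfield vs Kenton: Brookfield wins 24–12.
Brookfield vs Harrow: Brookfield wins 28–8.
Brookfield vs Avon: Brookfield wins 29–7.
Kenton vs Harrow: Kenton wins 21–15.
Kenton vs Avon: Kenton wins 29–7.
Harrow vs Avon: Harrow wins 20–16.
No candidate beats all others: Elmhurst beats Brookfield beats Kenton beats Elmhurst, a majority cycle.

No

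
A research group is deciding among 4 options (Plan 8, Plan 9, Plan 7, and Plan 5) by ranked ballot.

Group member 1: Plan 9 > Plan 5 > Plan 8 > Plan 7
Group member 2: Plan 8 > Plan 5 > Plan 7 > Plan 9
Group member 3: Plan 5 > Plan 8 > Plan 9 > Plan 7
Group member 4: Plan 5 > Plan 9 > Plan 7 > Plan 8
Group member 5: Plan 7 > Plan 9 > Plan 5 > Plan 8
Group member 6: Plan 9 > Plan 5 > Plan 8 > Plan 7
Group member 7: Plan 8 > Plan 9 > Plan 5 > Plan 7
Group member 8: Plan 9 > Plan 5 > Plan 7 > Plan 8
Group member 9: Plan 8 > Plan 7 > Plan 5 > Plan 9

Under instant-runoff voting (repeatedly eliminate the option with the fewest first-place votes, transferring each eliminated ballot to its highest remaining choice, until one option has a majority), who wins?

Plan 9

Round 1: Plan 8 3, Plan 9 3, Plan 5 2, Plan 7 1. Plan 7 has the fewest and is eliminated.
Round 2: Plan 9 4, Plan 8 3, Plan 5 2. Plan 5 has the fewest and is eliminated.
Round 3: Plan 9 5, Plan 8 4. Plan 9 has a majority.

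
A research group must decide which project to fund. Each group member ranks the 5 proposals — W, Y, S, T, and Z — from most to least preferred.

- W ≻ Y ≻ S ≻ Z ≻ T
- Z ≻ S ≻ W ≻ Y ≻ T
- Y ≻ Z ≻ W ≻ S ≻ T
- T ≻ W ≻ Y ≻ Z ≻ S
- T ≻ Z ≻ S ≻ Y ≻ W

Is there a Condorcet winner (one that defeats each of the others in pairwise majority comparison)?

No

Head-to-head results (5 voters total):
W vs Y: W wins 3–2.
W vs S: W wins 3–2.
W vs T: W wins 3–2.
W vs Z: Z wins 3–2.
Y vs S: Y wins 3–2.
Y vs T: Y wins 3–2.
Y vs Z: Y wins 3–2.
S vs T: S wins 3–2.
S vs Z: Z wins 4–1.
T vs Z: Z wins 3–2.
No candidate beats all others: W beats Y beats Z beats W, a majority cycle.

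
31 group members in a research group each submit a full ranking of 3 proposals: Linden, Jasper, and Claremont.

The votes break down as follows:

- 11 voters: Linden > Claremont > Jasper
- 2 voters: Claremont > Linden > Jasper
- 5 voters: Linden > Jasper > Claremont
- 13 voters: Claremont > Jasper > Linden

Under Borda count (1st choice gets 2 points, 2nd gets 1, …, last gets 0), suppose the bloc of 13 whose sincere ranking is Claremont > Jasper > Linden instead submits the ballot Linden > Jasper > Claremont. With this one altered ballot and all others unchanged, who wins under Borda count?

Borda totals with the altered ballot: Linden 60, Jasper 18, Claremont 15.
The switch changes the winner from Claremont to Linden.

Linden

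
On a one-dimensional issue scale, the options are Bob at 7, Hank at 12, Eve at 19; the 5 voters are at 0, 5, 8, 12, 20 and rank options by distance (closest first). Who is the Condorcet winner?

With single-peaked preferences on a line, the Condorcet winner is the candidate closest to the median voter.
The median voter (position 8) is closest to Bob at 7.
Check: Bob vs Hank — voters closer to Bob: 3 of 5.

Bob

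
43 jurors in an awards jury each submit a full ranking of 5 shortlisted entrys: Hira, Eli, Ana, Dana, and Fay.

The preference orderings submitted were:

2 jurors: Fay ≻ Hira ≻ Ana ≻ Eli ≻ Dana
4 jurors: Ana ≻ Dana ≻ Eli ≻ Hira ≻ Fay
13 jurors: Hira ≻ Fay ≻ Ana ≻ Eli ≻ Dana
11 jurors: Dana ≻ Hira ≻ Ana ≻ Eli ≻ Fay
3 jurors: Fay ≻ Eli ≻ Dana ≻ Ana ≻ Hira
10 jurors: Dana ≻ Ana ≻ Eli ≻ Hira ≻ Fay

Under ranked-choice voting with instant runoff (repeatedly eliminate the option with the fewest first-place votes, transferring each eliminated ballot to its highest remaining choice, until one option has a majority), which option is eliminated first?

Eli

Round 1: Dana 21, Hira 13, Fay 5, Ana 4, Eli 0. Eli has the fewest and is eliminated.
Round 2: Dana 21, Hira 13, Fay 5, Ana 4. Ana has the fewest and is eliminated.
Round 3: Dana 25, Hira 13, Fay 5. Dana has a majority.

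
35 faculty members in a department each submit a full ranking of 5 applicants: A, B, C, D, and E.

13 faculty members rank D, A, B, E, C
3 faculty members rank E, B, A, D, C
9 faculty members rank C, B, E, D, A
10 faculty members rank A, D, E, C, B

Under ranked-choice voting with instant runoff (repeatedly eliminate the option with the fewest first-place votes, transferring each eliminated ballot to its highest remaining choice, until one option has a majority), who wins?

Round 1: D 13, A 10, C 9, E 3, B 0. B has the fewest and is eliminated.
Round 2: D 13, A 10, C 9, E 3. E has the fewest and is eliminated.
Round 3: A 13, D 13, C 9. C has the fewest and is eliminated.
Round 4: D 22, A 13. D has a majority.

D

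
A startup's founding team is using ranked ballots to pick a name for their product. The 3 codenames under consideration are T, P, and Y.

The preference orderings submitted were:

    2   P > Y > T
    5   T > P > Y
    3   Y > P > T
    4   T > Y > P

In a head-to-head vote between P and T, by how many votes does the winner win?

4

Ballots ranking P above T: 2+3 = 5.
Ballots ranking T above P: 5+4 = 9.
T wins 9–5, a margin of 4.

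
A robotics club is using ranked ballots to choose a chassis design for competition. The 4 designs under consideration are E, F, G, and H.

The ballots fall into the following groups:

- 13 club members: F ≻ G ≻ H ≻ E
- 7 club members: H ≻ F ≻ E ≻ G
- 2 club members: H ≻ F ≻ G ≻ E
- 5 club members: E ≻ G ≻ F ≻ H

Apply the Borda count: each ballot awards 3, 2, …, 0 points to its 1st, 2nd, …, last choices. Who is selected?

F

Borda scores:
  E: 13·0 + 7·1 + 2·0 + 5·3 = 22
  F: 13·3 + 7·2 + 2·2 + 5·1 = 62
  G: 13·2 + 7·0 + 2·1 + 5·2 = 38
  H: 13·1 + 7·3 + 2·3 + 5·0 = 40
F has the highest total.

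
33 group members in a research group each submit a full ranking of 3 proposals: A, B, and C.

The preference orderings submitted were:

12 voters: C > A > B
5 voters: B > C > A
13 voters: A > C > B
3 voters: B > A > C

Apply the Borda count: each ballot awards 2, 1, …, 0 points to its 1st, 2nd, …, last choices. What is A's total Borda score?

41

Borda scores:
  A: 12·1 + 5·0 + 13·2 + 3·1 = 41
  B: 12·0 + 5·2 + 13·0 + 3·2 = 16
  C: 12·2 + 5·1 + 13·1 + 3·0 = 42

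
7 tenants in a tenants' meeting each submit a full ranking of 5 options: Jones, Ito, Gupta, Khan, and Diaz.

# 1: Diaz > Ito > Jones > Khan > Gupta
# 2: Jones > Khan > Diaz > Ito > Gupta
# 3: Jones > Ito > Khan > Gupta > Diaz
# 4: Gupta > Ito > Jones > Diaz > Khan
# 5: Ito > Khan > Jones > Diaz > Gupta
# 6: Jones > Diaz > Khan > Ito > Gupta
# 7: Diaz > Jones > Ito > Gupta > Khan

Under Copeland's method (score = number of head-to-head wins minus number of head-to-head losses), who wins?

Pairwise results:
  Jones vs Ito: Jones wins 4–3.
  Jones vs Gupta: Jones wins 6–1.
  Jones vs Khan: Jones wins 6–1.
  Jones vs Diaz: Jones wins 5–2.
  Ito vs Gupta: Ito wins 6–1.
  Ito vs Khan: Ito wins 5–2.
  Ito vs Diaz: Diaz wins 4–3.
  Gupta vs Khan: Khan wins 5–2.
  Gupta vs Diaz: Diaz wins 5–2.
  Khan vs Diaz: Diaz wins 4–3.
Copeland scores (wins − losses):
  Jones: 4 − 0 = 4
  Ito: 2 − 2 = 0
  Gupta: 0 − 4 = -4
  Khan: 1 − 3 = -2
  Diaz: 3 − 1 = 2
Jones has the best Copeland score.

Jones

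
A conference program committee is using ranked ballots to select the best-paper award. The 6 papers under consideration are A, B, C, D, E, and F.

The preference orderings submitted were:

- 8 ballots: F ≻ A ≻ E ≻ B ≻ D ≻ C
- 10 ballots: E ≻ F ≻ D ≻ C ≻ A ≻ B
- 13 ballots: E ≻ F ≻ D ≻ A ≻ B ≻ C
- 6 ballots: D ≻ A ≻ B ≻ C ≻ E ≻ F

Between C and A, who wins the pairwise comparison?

A

Ballots ranking C above A: 10.
Ballots ranking A above C: 8+13+6 = 27.
A wins the head-to-head, 27–10.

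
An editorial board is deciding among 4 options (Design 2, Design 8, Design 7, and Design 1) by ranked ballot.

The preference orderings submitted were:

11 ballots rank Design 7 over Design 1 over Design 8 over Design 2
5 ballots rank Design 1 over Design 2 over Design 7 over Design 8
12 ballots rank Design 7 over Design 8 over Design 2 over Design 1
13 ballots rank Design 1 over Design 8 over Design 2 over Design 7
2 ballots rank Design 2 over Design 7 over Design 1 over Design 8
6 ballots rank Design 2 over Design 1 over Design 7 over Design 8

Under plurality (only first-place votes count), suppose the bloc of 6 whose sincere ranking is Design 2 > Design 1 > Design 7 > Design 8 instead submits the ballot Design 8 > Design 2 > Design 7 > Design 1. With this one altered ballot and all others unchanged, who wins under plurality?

Design 7

First-place totals with the altered ballot: Design 2 2, Design 8 6, Design 7 23, Design 1 18.
The winner is unchanged: still Design 7.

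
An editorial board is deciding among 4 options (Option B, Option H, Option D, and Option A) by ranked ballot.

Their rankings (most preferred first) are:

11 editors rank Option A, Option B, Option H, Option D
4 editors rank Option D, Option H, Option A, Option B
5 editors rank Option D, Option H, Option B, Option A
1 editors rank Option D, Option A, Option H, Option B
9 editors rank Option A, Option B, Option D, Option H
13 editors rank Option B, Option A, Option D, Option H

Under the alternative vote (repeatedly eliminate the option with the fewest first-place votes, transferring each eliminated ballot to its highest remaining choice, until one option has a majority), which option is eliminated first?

Option H

Round 1: Option A 20, Option B 13, Option D 10, Option H 0. Option H has the fewest and is eliminated.
Round 2: Option A 20, Option B 13, Option D 10. Option D has the fewest and is eliminated.
Round 3: Option A 25, Option B 18. Option A has a majority.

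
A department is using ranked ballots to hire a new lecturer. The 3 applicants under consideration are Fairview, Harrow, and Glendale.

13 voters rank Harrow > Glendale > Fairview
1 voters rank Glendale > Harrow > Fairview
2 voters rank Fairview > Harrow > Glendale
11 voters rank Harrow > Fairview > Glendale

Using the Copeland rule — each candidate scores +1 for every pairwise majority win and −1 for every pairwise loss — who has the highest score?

Pairwise results:
  Fairview vs Harrow: Harrow wins 25–2.
  Fairview vs Glendale: Glendale wins 14–13.
  Harrow vs Glendale: Harrow wins 26–1.
Copeland scores (wins − losses):
  Fairview: 0 − 2 = -2
  Harrow: 2 − 0 = 2
  Glendale: 1 − 1 = 0
Harrow has the best Copeland score.

Harrow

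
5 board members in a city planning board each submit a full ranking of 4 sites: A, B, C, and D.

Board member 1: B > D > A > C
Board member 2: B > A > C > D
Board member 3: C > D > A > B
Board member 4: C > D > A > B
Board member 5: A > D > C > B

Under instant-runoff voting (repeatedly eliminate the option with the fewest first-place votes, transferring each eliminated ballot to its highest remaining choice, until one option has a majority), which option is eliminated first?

Round 1: B 2, C 2, A 1, D 0. D has the fewest and is eliminated.
Round 2: B 2, C 2, A 1. A has the fewest and is eliminated.
Round 3: C 3, B 2. C has a majority.

D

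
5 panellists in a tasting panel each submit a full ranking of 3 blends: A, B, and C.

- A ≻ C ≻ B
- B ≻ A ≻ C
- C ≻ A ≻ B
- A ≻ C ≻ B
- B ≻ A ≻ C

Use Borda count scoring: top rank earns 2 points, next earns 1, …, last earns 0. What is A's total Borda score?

7

Borda scores:
  A: 2 + 1 + 1 + 2 + 1 = 7
  B: 0 + 2 + 0 + 0 + 2 = 4
  C: 1 + 0 + 2 + 1 + 0 = 4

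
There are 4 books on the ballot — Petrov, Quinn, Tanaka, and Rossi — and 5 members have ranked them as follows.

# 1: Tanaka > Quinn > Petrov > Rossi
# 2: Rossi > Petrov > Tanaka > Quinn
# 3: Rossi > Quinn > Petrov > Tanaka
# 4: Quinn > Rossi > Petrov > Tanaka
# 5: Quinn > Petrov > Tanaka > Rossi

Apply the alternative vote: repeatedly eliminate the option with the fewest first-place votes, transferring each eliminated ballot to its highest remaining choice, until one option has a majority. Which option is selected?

Round 1: Quinn 2, Rossi 2, Tanaka 1, Petrov 0. Petrov has the fewest and is eliminated.
Round 2: Quinn 2, Rossi 2, Tanaka 1. Tanaka has the fewest and is eliminated.
Round 3: Quinn 3, Rossi 2. Quinn has a majority.

Quinn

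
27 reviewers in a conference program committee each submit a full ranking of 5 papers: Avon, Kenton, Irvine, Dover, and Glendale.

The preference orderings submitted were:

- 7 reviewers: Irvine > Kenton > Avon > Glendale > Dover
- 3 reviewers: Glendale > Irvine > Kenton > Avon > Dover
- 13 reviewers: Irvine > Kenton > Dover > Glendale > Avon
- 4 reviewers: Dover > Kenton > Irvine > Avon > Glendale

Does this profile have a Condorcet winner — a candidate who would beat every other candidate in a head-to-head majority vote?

Yes

Head-to-head results (27 voters total):
Avon vs Kenton: Kenton wins 27–0.
Avon vs Irvine: Irvine wins 27–0.
Avon vs Dover: Dover wins 17–10.
Avon vs Glendale: Glendale wins 16–11.
Kenton vs Irvine: Irvine wins 23–4.
Kenton vs Dover: Kenton wins 23–4.
Kenton vs Glendale: Kenton wins 24–3.
Irvine vs Dover: Irvine wins 23–4.
Irvine vs Glendale: Irvine wins 24–3.
Dover vs Glendale: Dover wins 17–10.
Irvine beats each rival — Avon (27–0), Kenton (23–4), Dover (23–4), Glendale (24–3) — so Irvine is the Condorcet winner.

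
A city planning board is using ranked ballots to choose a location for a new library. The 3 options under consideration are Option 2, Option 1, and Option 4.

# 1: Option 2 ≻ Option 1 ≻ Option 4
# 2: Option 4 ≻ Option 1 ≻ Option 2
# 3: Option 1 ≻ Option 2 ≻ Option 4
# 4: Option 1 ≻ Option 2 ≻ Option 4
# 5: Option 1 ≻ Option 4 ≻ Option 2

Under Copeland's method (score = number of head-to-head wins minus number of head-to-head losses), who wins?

Pairwise results:
  Option 2 vs Option 1: Option 1 wins 4–1.
  Option 2 vs Option 4: Option 2 wins 3–2.
  Option 1 vs Option 4: Option 1 wins 4–1.
Copeland scores (wins − losses):
  Option 2: 1 − 1 = 0
  Option 1: 2 − 0 = 2
  Option 4: 0 − 2 = -2
Option 1 has the best Copeland score.

Option 1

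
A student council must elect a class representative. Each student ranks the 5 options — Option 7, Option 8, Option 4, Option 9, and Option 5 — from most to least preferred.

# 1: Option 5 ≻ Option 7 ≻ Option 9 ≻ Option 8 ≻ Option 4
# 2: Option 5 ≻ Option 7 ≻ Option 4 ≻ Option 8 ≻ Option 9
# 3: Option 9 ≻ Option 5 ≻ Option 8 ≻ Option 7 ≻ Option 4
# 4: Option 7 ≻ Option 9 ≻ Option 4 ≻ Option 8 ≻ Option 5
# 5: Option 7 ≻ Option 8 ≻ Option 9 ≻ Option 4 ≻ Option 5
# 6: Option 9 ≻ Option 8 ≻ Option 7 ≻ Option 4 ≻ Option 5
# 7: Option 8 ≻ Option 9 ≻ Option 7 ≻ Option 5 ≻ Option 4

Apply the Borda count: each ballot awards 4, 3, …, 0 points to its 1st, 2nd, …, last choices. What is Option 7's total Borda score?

19

Borda scores:
  Option 7: 3 + 3 + 1 + 4 + 4 + 2 + 2 = 19
  Option 8: 1 + 1 + 2 + 1 + 3 + 3 + 4 = 15
  Option 4: 0 + 2 + 0 + 2 + 1 + 1 + 0 = 6
  Option 9: 2 + 0 + 4 + 3 + 2 + 4 + 3 = 18
  Option 5: 4 + 4 + 3 + 0 + 0 + 0 + 1 = 12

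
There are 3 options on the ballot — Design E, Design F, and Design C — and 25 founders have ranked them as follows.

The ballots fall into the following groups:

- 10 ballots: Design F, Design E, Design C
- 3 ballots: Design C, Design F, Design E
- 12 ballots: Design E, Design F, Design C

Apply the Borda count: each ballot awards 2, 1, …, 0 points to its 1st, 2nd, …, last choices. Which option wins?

Design F

Borda scores:
  Design E: 10·1 + 3·0 + 12·2 = 34
  Design F: 10·2 + 3·1 + 12·1 = 35
  Design C: 10·0 + 3·2 + 12·0 = 6
Design F has the highest total.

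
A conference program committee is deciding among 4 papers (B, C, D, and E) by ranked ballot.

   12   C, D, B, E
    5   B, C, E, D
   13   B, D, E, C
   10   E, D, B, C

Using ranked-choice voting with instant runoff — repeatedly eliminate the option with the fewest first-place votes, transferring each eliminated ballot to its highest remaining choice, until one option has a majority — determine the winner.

Round 1: B 18, C 12, E 10, D 0. D has the fewest and is eliminated.
Round 2: B 18, C 12, E 10. E has the fewest and is eliminated.
Round 3: B 28, C 12. B has a majority.

B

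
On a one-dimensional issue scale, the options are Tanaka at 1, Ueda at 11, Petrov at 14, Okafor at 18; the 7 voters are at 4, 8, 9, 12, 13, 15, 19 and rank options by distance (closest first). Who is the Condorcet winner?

With single-peaked preferences on a line, the Condorcet winner is the candidate closest to the median voter.
The median voter (position 12) is closest to Ueda at 11.
Check: Ueda vs Tanaka — voters closer to Ueda: 6 of 7.

Ueda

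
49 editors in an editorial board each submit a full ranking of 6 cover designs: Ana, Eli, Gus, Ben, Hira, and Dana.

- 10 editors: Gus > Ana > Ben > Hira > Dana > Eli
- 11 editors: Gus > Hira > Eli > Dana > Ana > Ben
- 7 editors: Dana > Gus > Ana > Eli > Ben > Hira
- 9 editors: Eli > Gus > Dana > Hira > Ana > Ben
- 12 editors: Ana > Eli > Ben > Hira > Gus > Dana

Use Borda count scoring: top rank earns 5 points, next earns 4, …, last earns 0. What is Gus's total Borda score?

181

Borda scores:
  Ana: 10·4 + 11·1 + 7·3 + 9·1 + 12·5 = 141
  Eli: 10·0 + 11·3 + 7·2 + 9·5 + 12·4 = 140
  Gus: 10·5 + 11·5 + 7·4 + 9·4 + 12·1 = 181
  Ben: 10·3 + 11·0 + 7·1 + 9·0 + 12·3 = 73
  Hira: 10·2 + 11·4 + 7·0 + 9·2 + 12·2 = 106
  Dana: 10·1 + 11·2 + 7·5 + 9·3 + 12·0 = 94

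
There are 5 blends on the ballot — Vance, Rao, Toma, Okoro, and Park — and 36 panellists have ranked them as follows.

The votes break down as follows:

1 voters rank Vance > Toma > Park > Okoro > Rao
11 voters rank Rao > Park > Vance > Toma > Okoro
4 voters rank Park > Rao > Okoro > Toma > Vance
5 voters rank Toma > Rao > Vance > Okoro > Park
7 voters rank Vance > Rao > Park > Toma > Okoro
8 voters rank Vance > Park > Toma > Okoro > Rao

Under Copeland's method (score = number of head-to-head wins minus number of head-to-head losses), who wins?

Pairwise results:
  Vance vs Rao: Rao wins 20–16.
  Vance vs Toma: Vance wins 27–9.
  Vance vs Okoro: Vance wins 32–4.
  Vance vs Park: Vance wins 21–15.
  Rao vs Toma: Rao wins 22–14.
  Rao vs Okoro: Rao wins 27–9.
  Rao vs Park: Rao wins 23–13.
  Toma vs Okoro: Toma wins 32–4.
  Toma vs Park: Park wins 30–6.
  Okoro vs Park: Park wins 31–5.
Copeland scores (wins − losses):
  Vance: 3 − 1 = 2
  Rao: 4 − 0 = 4
  Toma: 1 − 3 = -2
  Okoro: 0 − 4 = -4
  Park: 2 − 2 = 0
Rao has the best Copeland score.

Rao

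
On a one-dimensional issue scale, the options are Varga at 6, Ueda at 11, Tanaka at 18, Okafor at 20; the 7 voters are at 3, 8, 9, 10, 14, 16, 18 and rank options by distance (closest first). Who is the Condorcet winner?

Ueda

With single-peaked preferences on a line, the Condorcet winner is the candidate closest to the median voter.
The median voter (position 10) is closest to Ueda at 11.
Check: Ueda vs Varga — voters closer to Ueda: 5 of 7.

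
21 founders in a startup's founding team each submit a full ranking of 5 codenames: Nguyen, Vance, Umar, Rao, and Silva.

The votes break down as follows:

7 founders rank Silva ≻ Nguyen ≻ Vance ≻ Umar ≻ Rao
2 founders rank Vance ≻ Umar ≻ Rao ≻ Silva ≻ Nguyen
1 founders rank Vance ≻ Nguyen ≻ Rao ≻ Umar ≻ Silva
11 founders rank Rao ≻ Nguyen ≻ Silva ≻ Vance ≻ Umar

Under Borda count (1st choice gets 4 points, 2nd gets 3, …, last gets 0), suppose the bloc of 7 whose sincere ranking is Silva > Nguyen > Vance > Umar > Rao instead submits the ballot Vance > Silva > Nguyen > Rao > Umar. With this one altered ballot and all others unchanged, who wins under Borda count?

Borda totals with the altered ballot: Nguyen 50, Vance 51, Umar 7, Rao 57, Silva 45.
The switch changes the winner from Nguyen to Rao.

Rao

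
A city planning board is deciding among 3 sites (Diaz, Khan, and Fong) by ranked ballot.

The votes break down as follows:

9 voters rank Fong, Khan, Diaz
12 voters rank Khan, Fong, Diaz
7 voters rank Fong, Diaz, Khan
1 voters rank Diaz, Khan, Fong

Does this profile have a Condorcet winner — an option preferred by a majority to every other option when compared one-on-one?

Yes

Head-to-head results (29 voters total):
Diaz vs Khan: Khan wins 21–8.
Diaz vs Fong: Fong wins 28–1.
Khan vs Fong: Fong wins 16–13.
Fong beats each rival — Diaz (28–1), Khan (16–13) — so Fong is the Condorcet winner.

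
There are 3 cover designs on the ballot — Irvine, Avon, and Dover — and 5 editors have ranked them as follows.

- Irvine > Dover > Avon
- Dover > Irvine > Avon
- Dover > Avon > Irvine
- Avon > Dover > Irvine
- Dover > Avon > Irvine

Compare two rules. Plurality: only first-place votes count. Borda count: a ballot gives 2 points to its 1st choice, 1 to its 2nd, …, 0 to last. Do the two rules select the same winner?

Yes

Plurality first-place counts: Irvine 1, Avon 1, Dover 3 → Dover.
Borda totals: Irvine 3, Avon 4, Dover 8 → Dover.
The two rules agree on Dover.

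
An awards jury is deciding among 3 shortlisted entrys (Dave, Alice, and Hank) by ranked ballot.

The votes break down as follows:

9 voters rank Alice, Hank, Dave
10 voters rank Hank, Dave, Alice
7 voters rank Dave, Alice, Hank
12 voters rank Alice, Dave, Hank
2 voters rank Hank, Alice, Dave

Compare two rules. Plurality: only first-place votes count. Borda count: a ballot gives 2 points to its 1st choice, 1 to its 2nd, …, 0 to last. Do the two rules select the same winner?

Plurality first-place counts: Dave 7, Alice 21, Hank 12 → Alice.
Borda totals: Dave 36, Alice 51, Hank 33 → Alice.
The two rules agree on Alice.

Yes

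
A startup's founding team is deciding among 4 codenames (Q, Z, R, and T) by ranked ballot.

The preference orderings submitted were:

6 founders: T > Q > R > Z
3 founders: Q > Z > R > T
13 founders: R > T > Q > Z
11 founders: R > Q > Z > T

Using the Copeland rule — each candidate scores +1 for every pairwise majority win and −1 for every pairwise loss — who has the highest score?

Pairwise results:
  Q vs Z: Q wins 33–0.
  Q vs R: R wins 24–9.
  Q vs T: T wins 19–14.
  Z vs R: R wins 30–3.
  Z vs T: T wins 19–14.
  R vs T: R wins 27–6.
Copeland scores (wins − losses):
  Q: 1 − 2 = -1
  Z: 0 − 3 = -3
  R: 3 − 0 = 3
  T: 2 − 1 = 1
R has the best Copeland score.

R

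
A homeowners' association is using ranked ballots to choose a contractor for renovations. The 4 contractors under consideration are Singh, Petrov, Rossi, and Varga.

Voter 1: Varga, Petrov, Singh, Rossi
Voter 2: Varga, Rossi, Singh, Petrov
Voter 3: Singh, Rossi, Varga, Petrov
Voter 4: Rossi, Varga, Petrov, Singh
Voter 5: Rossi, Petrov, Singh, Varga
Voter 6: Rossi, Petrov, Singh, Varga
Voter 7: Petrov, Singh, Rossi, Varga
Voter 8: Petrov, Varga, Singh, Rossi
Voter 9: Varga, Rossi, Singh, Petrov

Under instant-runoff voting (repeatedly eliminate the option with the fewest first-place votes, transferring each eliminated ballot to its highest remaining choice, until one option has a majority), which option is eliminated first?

Singh

Round 1: Rossi 3, Varga 3, Petrov 2, Singh 1. Singh has the fewest and is eliminated.
Round 2: Rossi 4, Varga 3, Petrov 2. Petrov has the fewest and is eliminated.
Round 3: Rossi 5, Varga 4. Rossi has a majority.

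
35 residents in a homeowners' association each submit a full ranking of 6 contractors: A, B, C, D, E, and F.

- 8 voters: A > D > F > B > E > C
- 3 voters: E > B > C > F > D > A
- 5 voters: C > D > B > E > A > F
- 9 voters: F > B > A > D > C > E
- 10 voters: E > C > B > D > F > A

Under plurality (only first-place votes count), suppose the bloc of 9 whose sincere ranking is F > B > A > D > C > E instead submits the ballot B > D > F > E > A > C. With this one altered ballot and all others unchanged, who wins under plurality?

E

First-place totals with the altered ballot: A 8, B 9, C 5, D 0, E 13, F 0.
The winner is unchanged: still E.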